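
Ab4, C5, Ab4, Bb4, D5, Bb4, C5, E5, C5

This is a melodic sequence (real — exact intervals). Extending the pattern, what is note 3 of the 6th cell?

F#5

With 3-note cells, note 3 of each statement runs Ab4, Bb4, C5.
Carrying that up a 2nd forward: D5 → E5 → F#5.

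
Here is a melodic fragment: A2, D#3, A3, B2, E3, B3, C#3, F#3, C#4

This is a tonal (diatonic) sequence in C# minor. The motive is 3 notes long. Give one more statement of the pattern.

D#3 G#3 D#4

The 3-note cells begin on A2, B2, C#3 — each up a 2nd from the last.
So cell 4 is D#3 G#3 D#4.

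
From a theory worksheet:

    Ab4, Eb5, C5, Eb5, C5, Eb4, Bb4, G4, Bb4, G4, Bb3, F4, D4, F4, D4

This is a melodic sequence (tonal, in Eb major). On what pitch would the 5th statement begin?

C3

The 5-note cells begin on Ab4, Eb4, Bb3 — each down a 4th from the last.
Continuing: F3 → C3. Statement 5 starts on C3.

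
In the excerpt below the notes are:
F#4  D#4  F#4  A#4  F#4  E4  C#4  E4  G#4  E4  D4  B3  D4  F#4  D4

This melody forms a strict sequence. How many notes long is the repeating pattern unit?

15 notes total. Splitting into 3 groups of 5:
F#4 D#4 F#4 A#4 F#4 | E4 C#4 E4 G#4 E4 | D4 B3 D4 F#4 D4
Each cell is the previous one down a 2nd — so the unit is 5 notes.

5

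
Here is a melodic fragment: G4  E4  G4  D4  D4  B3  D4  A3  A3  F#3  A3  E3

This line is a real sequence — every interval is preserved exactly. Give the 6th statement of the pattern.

F#2 D#2 F#2 C#2

Taking 4-note groups, the heads are G4, D4, A3: the pattern moves down a 4th.
Continuing the starts: E3 → B2 → F#2.
Statement 6 starts on F#2 and keeps the same exact contour: F#2 D#2 F#2 C#2.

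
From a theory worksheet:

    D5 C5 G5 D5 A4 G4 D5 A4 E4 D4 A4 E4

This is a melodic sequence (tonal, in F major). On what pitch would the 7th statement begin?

Taking 4-note groups, the heads are D5, A4, E4: the pattern moves down a 4th.
Extending the heads down a 4th: Bb3 → F3 → C3 → G2.

G2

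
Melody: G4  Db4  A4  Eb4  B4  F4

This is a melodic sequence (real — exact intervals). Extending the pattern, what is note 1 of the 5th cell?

D#5

With 2-note cells, note 1 of each statement runs G4, A4, B4.
Each moves up a 2nd. Continuing: C#5 → D#5.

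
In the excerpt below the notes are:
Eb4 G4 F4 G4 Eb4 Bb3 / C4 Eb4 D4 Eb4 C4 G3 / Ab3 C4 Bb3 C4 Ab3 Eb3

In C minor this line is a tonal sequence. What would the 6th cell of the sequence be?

The 6-note cells begin on Eb4, C4, Ab3 — each down a 3rd from the last.
Extending down a 3rd: F3 → D3 → Bb2.
From Bb2 the diatonic shape gives Bb2 D3 C3 D3 Bb2 F2.

Bb2 D3 C3 D3 Bb2 F2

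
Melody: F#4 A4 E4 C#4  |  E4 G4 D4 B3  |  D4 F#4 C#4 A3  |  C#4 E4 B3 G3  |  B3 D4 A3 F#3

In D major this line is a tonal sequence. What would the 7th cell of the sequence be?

G3 B3 F#3 D3

With a 4-note motive the entries are F#4, E4, D4, C#4, B3, each down a 2nd from the previous.
Continuing the starts: A3 → G3.
Statement 7 starts on G3 and keeps the same diatonic contour: G3 B3 F#3 D3.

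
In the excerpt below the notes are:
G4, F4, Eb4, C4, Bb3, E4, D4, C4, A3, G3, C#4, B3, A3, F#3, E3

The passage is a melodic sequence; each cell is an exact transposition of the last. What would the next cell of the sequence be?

A#3 G#3 F#3 D#3 C#3

With a 5-note motive the entries are G4, E4, C#4, each down a 3rd from the previous.
Statement 4 starts on A#3 and keeps the same exact contour: A#3 G#3 F#3 D#3 C#3.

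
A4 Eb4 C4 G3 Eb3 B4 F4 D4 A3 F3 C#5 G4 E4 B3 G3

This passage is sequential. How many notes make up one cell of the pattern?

5

15 notes total. Splitting into 3 groups of 5:
A4 Eb4 C4 G3 Eb3 | B4 F4 D4 A3 F3 | C#5 G4 E4 B3 G3
Each cell is the previous one up a 2nd — so the unit is 5 notes.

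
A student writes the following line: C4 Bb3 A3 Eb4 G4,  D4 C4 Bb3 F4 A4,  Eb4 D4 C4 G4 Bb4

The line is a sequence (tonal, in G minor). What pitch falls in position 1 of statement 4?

F4

With 5-note cells, note 1 of each statement runs C4, D4, Eb4.
One more up a 2nd gives F4.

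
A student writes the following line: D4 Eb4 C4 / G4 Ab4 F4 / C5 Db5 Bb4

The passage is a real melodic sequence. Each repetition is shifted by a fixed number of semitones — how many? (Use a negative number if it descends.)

The 3-note cells begin on D4, G4, C5 — each up a 4th from the last.
Counting half-steps from D4 to G4: 5.

5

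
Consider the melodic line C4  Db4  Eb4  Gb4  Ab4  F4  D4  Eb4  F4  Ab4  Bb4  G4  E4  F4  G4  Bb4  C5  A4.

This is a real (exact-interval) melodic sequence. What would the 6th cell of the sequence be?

A#4 B4 C#5 E5 F#5 D#5

Unit = 6 notes; the statements start on C4, D4, E4, moving up a 2nd each time.
Continuing the starts: F#4 → G#4 → A#4.
So cell 6 is A#4 B4 C#5 E5 F#5 D#5.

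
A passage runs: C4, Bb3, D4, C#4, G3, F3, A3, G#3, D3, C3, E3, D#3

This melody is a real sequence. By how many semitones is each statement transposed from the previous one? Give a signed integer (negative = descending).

-5

The 4-note cells begin on C4, G3, D3 — each down a 4th from the last.
Counting half-steps from C4 to G3: -5.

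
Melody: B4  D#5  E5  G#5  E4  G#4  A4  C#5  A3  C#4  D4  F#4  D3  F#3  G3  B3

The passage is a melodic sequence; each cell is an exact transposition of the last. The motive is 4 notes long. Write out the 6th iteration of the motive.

C2 E2 F2 A2

Taking 4-note groups, the heads are B4, E4, A3, D3: the pattern moves down a 5th.
Extending down a 5th: G2 → C2.
So cell 6 is C2 E2 F2 A2.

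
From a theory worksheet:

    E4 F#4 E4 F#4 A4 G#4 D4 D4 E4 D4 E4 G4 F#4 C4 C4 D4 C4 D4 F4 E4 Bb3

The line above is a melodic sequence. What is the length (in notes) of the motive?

21 notes total. Splitting into 3 groups of 7:
E4 F#4 E4 F#4 A4 G#4 D4 | D4 E4 D4 E4 G4 F#4 C4 | C4 D4 C4 D4 F4 E4 Bb3
Each cell is the previous one down a 2nd — so the unit is 7 notes.

7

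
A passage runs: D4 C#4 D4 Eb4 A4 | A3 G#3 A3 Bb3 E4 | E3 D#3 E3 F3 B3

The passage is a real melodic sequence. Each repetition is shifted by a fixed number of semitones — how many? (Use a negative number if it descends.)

-5

The 5-note cells begin on D4, A3, E3 — each down a 4th from the last.
D4→A3 is 57 − 62 = -5 semitones.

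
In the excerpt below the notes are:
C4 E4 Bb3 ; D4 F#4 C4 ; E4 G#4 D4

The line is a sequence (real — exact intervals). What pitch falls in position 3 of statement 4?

The unit is 3 notes. Position-3 pitches of the 3 shown cells: Bb3, C4, D4.
One more up a 2nd gives E4.

E4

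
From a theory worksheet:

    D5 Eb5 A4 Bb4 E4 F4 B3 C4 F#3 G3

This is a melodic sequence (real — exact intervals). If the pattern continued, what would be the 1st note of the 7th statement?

Grouping in 2s, the 1st note of each cell is D5, A4, E4, B3, F#3.
Carrying that down a 4th forward: C#3 → G#2.

G#2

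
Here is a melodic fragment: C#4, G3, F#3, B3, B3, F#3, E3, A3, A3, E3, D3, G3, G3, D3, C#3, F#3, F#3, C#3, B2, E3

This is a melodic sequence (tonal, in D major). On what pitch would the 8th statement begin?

C#3

Taking 4-note groups, the heads are C#4, B3, A3, G3, F#3: the pattern moves down a 2nd.
Extending the heads down a 2nd: E3 → D3 → C#3.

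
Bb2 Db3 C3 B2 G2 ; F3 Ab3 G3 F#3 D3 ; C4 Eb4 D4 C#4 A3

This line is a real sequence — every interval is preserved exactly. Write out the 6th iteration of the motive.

Taking 5-note groups, the heads are Bb2, F3, C4: the pattern moves up a 5th.
Extending up a 5th: G4 → D5 → A5.
From A5 the exact shape gives A5 C6 B5 A#5 F#5.

A5 C6 B5 A#5 F#5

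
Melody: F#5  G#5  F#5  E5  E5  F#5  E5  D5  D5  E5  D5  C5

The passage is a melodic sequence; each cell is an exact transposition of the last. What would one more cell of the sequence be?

The 4-note cells begin on F#5, E5, D5 — each down a 2nd from the last.
So cell 4 is C5 D5 C5 Bb4.

C5 D5 C5 Bb4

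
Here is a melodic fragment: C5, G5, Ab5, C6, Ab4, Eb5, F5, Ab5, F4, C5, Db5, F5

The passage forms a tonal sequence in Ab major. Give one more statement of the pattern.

With a 4-note motive the entries are C5, Ab4, F4, each down a 3rd from the previous.
Statement 4 starts on Db4 and keeps the same diatonic contour: Db4 Ab4 Bb4 Db5.

Db4 Ab4 Bb4 Db5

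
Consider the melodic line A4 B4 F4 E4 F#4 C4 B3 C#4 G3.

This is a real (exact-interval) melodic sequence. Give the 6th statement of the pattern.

The 3-note cells begin on A4, E4, B3 — each down a 4th from the last.
Extending down a 4th: F#3 → C#3 → G#2.
So cell 6 is G#2 A#2 E2.

G#2 A#2 E2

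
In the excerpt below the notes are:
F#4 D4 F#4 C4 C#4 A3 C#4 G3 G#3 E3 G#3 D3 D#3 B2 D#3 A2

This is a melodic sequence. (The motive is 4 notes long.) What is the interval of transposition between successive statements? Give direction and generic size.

Taking 4-note groups, the heads are F#4, C#4, G#3, D#3: the pattern moves down a 4th.
From F#4 to C#4: down a 4th.

down a 4th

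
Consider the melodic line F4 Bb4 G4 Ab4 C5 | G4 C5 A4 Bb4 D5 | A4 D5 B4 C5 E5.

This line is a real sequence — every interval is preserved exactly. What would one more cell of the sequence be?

B4 E5 C#5 D5 F#5

With a 5-note motive the entries are F4, G4, A4, each up a 2nd from the previous.
So cell 4 is B4 E5 C#5 D5 F#5.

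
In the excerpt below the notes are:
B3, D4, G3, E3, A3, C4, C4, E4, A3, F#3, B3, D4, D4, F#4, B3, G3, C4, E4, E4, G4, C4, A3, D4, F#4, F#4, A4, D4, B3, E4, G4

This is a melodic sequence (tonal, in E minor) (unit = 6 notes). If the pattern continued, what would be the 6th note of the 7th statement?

Grouping in 6s, the 6th note of each cell is C4, D4, E4, F#4, G4.
Extending up a 2nd: A4 → B4.

B4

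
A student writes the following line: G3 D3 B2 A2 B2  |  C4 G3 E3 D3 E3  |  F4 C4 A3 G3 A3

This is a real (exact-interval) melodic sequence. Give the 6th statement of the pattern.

Taking 5-note groups, the heads are G3, C4, F4: the pattern moves up a 4th.
Continuing the starts: Bb4 → Eb5 → Ab5.
Statement 6 starts on Ab5 and keeps the same exact contour: Ab5 Eb5 C5 Bb4 C5.

Ab5 Eb5 C5 Bb4 C5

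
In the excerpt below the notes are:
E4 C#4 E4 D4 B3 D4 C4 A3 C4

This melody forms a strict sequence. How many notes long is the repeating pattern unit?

3

There are 9 notes; a 3-note unit gives 3 cells:
E4 C#4 E4 | D4 B3 D4 | C4 A3 C4
That's a consistent down a 2nd shift per cell, and no other grouping gives one.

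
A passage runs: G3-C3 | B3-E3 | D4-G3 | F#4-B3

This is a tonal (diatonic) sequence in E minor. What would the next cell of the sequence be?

With a 2-note motive the entries are G3, B3, D4, F#4, each up a 3rd from the previous.
So cell 5 is A4 D4.

A4 D4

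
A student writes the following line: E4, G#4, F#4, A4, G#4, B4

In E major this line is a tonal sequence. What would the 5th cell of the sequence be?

Taking 2-note groups, the heads are E4, F#4, G#4: the pattern moves up a 2nd.
Continuing the starts: A4 → B4.
Statement 5 starts on B4 and keeps the same diatonic contour: B4 D#5.

B4 D#5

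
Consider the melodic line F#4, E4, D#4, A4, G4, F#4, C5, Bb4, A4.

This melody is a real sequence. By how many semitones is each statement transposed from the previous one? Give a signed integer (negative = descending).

3

With a 3-note motive the entries are F#4, A4, C5, each up a 3rd from the previous.
F#4 to A4 spans +3 semitones.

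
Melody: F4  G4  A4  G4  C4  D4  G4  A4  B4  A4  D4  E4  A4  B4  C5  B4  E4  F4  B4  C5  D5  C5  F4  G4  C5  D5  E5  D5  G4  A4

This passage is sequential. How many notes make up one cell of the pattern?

6

30 notes total. Splitting into 5 groups of 6:
F4 G4 A4 G4 C4 D4 | G4 A4 B4 A4 D4 E4 | A4 B4 C5 B4 E4 F4 | B4 C5 D5 C5 F4 G4 | C5 D5 E5 D5 G4 A4
Every group is a transposition up a 2nd of the one before; no shorter unit works.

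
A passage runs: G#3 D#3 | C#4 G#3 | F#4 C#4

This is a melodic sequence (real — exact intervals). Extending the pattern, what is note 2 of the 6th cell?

E5

The unit is 2 notes. Position-2 pitches of the 3 shown cells: D#3, G#3, C#4.
Extending up a 4th: F#4 → B4 → E5.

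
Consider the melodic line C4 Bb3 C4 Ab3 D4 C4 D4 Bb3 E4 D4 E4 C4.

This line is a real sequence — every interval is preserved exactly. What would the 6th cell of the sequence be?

The 4-note cells begin on C4, D4, E4 — each up a 2nd from the last.
Carrying on: F#4 → G#4 → A#4.
Statement 6 starts on A#4 and keeps the same exact contour: A#4 G#4 A#4 F#4.

A#4 G#4 A#4 F#4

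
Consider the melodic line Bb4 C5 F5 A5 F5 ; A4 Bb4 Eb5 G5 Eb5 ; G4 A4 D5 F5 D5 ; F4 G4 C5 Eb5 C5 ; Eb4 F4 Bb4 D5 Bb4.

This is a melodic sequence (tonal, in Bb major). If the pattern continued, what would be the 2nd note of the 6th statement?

With 5-note cells, note 2 of each statement runs C5, Bb4, A4, G4, F4.
From F4, down a 2nd gives Eb4.

Eb4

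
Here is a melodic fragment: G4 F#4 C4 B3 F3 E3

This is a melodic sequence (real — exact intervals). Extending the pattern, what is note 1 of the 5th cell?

The unit is 2 notes. Position-1 pitches of the 3 shown cells: G4, C4, F3.
Extending down a 5th: Bb2 → Eb2.

Eb2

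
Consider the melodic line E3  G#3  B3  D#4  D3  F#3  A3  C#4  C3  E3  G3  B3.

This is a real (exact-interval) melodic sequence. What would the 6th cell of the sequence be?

Unit = 4 notes; the statements start on E3, D3, C3, moving down a 2nd each time.
Continuing the starts: Bb2 → Ab2 → Gb2.
So cell 6 is Gb2 Bb2 Db3 F3.

Gb2 Bb2 Db3 F3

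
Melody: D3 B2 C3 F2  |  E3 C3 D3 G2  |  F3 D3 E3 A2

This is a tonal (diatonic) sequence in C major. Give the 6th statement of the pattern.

Unit = 4 notes; the statements start on D3, E3, F3, moving up a 2nd each time.
Carrying on: G3 → A3 → B3.
So cell 6 is B3 G3 A3 D3.

B3 G3 A3 D3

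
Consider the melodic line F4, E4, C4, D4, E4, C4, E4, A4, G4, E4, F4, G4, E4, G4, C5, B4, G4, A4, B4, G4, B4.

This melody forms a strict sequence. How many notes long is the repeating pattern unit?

7

There are 21 notes; a 7-note unit gives 3 cells:
F4 E4 C4 D4 E4 C4 E4 | A4 G4 E4 F4 G4 E4 G4 | C5 B4 G4 A4 B4 G4 B4
Each cell is the previous one up a 3rd — so the unit is 7 notes.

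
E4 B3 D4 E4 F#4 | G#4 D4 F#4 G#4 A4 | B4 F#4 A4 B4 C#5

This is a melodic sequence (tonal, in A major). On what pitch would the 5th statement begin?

F#5

The 5-note cells begin on E4, G#4, B4 — each up a 3rd from the last.
Extending the heads up a 3rd: D5 → F#5.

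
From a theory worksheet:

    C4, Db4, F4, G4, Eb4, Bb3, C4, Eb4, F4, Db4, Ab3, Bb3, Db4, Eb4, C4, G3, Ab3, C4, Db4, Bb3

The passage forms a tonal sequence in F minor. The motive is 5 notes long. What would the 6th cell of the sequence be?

With a 5-note motive the entries are C4, Bb3, Ab3, G3, each down a 2nd from the previous.
Extending down a 2nd: F3 → Eb3.
From Eb3 the diatonic shape gives Eb3 F3 Ab3 Bb3 G3.

Eb3 F3 Ab3 Bb3 G3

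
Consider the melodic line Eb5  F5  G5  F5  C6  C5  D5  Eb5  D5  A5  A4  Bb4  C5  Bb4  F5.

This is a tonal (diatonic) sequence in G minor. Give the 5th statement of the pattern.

Taking 5-note groups, the heads are Eb5, C5, A4: the pattern moves down a 3rd.
Continuing the starts: F4 → D4.
So cell 5 is D4 Eb4 F4 Eb4 Bb4.

D4 Eb4 F4 Eb4 Bb4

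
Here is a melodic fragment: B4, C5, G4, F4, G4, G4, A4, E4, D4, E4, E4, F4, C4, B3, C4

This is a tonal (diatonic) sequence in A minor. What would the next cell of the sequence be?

Unit = 5 notes; the statements start on B4, G4, E4, moving down a 3rd each time.
From C4 the diatonic shape gives C4 D4 A3 G3 A3.

C4 D4 A3 G3 A3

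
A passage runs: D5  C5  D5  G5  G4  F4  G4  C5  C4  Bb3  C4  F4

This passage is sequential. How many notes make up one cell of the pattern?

4

There are 12 notes; a 4-note unit gives 3 cells:
D5 C5 D5 G5 | G4 F4 G4 C5 | C4 Bb3 C4 F4
Each cell is the previous one down a 5th — so the unit is 4 notes.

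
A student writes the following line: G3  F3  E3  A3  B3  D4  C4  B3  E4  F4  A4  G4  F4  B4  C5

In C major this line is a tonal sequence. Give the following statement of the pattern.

Unit = 5 notes; the statements start on G3, D4, A4, moving up a 5th each time.
Statement 4 starts on E5 and keeps the same diatonic contour: E5 D5 C5 F5 G5.

E5 D5 C5 F5 G5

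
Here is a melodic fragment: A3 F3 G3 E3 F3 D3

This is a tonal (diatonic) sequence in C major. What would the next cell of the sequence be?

E3 C3

Taking 2-note groups, the heads are A3, G3, F3: the pattern moves down a 2nd.
So cell 4 is E3 C3.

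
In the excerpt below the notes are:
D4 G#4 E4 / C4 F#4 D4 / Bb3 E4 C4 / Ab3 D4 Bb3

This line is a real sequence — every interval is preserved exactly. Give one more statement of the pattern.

Gb3 C4 Ab3

Taking 3-note groups, the heads are D4, C4, Bb3, Ab3: the pattern moves down a 2nd.
From Gb3 the exact shape gives Gb3 C4 Ab3.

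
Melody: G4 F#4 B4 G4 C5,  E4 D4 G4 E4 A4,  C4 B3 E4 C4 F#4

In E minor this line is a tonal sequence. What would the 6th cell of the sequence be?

D3 C3 F#3 D3 G3

With a 5-note motive the entries are G4, E4, C4, each down a 3rd from the previous.
Carrying on: A3 → F#3 → D3.
Statement 6 starts on D3 and keeps the same diatonic contour: D3 C3 F#3 D3 G3.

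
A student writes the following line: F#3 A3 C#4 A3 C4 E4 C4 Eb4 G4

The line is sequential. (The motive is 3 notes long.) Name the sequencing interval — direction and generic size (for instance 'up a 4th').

up a 3rd

Unit = 3 notes; the statements start on F#3, A3, C4, moving up a 3rd each time.
From F#3 to A3: up a 3rd.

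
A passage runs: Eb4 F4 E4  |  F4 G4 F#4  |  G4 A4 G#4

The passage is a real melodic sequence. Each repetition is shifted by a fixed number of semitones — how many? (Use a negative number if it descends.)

Taking 3-note groups, the heads are Eb4, F4, G4: the pattern moves up a 2nd.
Eb4→F4 is 65 − 63 = 2 semitones.

2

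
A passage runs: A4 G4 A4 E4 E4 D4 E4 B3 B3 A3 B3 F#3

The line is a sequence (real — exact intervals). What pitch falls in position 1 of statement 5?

C#3

Grouping in 4s, the 1st note of each cell is A4, E4, B3.
Carrying that down a 4th forward: F#3 → C#3.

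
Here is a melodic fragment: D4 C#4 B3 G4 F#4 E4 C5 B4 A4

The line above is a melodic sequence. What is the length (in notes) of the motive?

3

There are 9 notes; a 3-note unit gives 3 cells:
D4 C#4 B3 | G4 F#4 E4 | C5 B4 A4
That's a consistent up a 4th shift per cell, and no other grouping gives one.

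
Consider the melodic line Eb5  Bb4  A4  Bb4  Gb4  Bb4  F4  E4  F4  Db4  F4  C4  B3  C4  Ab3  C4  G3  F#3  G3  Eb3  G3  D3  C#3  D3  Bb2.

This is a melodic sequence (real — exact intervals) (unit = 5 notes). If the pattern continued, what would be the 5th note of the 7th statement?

C2

Grouping in 5s, the 5th note of each cell is Gb4, Db4, Ab3, Eb3, Bb2.
Extending down a 4th: F2 → C2.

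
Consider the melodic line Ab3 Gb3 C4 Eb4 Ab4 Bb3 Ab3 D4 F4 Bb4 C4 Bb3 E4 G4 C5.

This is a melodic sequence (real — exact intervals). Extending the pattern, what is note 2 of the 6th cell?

E4

The unit is 5 notes. Position-2 pitches of the 3 shown cells: Gb3, Ab3, Bb3.
Extending up a 2nd: C4 → D4 → E4.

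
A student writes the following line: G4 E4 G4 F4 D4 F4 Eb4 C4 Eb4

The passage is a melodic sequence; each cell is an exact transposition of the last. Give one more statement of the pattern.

Db4 Bb3 Db4

Unit = 3 notes; the statements start on G4, F4, Eb4, moving down a 2nd each time.
So cell 4 is Db4 Bb3 Db4.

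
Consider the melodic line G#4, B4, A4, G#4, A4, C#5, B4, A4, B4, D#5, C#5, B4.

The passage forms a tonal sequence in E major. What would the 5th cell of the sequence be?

D#5 F#5 E5 D#5

With a 4-note motive the entries are G#4, A4, B4, each up a 2nd from the previous.
Continuing the starts: C#5 → D#5.
So cell 5 is D#5 F#5 E5 D#5.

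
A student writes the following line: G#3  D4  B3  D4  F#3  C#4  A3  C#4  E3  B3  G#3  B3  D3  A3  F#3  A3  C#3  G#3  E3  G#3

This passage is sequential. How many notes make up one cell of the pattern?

Try groups of 4 (5 cells in 20 notes):
G#3 D4 B3 D4 | F#3 C#4 A3 C#4 | E3 B3 G#3 B3 | D3 A3 F#3 A3 | C#3 G#3 E3 G#3
Every group is a transposition down a 2nd of the one before; no shorter unit works.

4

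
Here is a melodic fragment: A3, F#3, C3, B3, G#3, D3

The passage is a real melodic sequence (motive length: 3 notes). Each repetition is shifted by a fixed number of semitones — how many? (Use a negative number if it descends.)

2

With a 3-note motive the entries are A3, B3, each up a 2nd from the previous.
Counting half-steps from A3 to B3: 2.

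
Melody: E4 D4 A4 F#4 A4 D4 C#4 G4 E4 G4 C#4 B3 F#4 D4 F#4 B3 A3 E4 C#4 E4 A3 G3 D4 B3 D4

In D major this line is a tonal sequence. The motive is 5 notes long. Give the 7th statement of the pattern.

F#3 E3 B3 G3 B3

Unit = 5 notes; the statements start on E4, D4, C#4, B3, A3, moving down a 2nd each time.
Continuing the starts: G3 → F#3.
From F#3 the diatonic shape gives F#3 E3 B3 G3 B3.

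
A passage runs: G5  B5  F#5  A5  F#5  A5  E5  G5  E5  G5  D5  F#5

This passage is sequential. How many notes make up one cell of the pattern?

4

There are 12 notes; a 4-note unit gives 3 cells:
G5 B5 F#5 A5 | F#5 A5 E5 G5 | E5 G5 D5 F#5
Every group is a transposition down a 2nd of the one before; no shorter unit works.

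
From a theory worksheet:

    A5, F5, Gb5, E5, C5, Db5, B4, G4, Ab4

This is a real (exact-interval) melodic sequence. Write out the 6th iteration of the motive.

The 3-note cells begin on A5, E5, B4 — each down a 4th from the last.
Carrying on: F#4 → C#4 → G#3.
From G#3 the exact shape gives G#3 E3 F3.

G#3 E3 F3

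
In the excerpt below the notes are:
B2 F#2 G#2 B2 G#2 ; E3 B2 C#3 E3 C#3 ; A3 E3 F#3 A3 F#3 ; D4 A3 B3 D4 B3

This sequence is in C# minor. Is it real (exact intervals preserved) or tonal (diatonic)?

Each cell has the same semitone pattern (-5, 2, 3, -3) — intervals are preserved exactly.
And D4 lies outside C# minor, so the sequence is real rather than tonal.

real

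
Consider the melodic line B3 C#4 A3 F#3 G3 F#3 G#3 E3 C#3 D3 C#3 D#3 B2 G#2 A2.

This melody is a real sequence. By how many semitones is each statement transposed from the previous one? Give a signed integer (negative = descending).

-5

Taking 5-note groups, the heads are B3, F#3, C#3: the pattern moves down a 4th.
Counting half-steps from B3 to F#3: -5.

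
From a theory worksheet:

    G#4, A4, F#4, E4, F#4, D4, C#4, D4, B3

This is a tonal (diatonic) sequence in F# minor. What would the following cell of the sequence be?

A3 B3 G#3

Unit = 3 notes; the statements start on G#4, E4, C#4, moving down a 3rd each time.
From A3 the diatonic shape gives A3 B3 G#3.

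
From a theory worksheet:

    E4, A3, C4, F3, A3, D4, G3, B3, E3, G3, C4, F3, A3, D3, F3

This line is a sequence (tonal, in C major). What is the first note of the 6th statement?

The 5-note cells begin on E4, D4, C4 — each down a 2nd from the last.
Continuing: B3 → A3 → G3. Statement 6 starts on G3.

G3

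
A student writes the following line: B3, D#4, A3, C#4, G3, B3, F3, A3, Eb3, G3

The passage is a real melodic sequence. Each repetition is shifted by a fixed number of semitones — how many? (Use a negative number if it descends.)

-2

With a 2-note motive the entries are B3, A3, G3, F3, Eb3, each down a 2nd from the previous.
B3→A3 is 57 − 59 = -2 semitones.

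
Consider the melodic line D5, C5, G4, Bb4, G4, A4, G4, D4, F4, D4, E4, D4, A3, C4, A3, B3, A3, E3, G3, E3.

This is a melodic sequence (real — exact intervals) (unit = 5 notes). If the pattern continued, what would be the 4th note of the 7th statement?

The unit is 5 notes. Position-4 pitches of the 4 shown cells: Bb4, F4, C4, G3.
Carrying that down a 4th forward: D3 → A2 → E2.

E2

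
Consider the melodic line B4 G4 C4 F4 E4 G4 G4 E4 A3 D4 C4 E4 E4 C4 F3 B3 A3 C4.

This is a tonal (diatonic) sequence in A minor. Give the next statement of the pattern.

Unit = 6 notes; the statements start on B4, G4, E4, moving down a 3rd each time.
From C4 the diatonic shape gives C4 A3 D3 G3 F3 A3.

C4 A3 D3 G3 F3 A3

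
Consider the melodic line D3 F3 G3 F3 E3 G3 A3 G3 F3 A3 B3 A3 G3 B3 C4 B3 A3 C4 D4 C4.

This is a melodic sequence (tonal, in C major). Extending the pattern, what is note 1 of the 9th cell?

With 4-note cells, note 1 of each statement runs D3, E3, F3, G3, A3.
Extending up a 2nd: B3 → C4 → D4 → E4.

E4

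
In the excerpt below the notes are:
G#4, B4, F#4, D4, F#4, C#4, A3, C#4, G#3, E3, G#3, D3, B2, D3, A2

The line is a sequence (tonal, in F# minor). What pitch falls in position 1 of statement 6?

F#2

Grouping in 3s, the 1st note of each cell is G#4, D4, A3, E3, B2.
From B2, down a 4th gives F#2.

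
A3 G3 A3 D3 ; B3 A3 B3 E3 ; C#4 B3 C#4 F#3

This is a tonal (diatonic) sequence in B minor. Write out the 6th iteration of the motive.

F#4 E4 F#4 B3

The 4-note cells begin on A3, B3, C#4 — each up a 2nd from the last.
Carrying on: D4 → E4 → F#4.
From F#4 the diatonic shape gives F#4 E4 F#4 B3.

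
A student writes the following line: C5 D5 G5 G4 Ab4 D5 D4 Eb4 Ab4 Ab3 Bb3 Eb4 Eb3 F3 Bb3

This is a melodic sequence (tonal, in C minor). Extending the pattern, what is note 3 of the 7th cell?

Grouping in 3s, the 3rd note of each cell is G5, D5, Ab4, Eb4, Bb3.
Extending down a 4th: F3 → C3.

C3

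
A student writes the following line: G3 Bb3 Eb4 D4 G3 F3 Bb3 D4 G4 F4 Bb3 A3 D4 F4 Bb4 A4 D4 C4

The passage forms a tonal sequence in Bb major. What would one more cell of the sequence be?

The 6-note cells begin on G3, Bb3, D4 — each up a 3rd from the last.
From F4 the diatonic shape gives F4 A4 D5 C5 F4 Eb4.

F4 A4 D5 C5 F4 Eb4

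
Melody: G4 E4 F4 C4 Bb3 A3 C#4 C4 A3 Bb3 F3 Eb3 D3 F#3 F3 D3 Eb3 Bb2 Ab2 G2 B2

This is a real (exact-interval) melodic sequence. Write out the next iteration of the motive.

Bb2 G2 Ab2 Eb2 Db2 C2 E2

With a 7-note motive the entries are G4, C4, F3, each down a 5th from the previous.
From Bb2 the exact shape gives Bb2 G2 Ab2 Eb2 Db2 C2 E2.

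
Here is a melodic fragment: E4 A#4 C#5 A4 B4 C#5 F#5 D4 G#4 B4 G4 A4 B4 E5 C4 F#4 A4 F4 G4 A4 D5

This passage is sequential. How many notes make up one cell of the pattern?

7

There are 21 notes; a 7-note unit gives 3 cells:
E4 A#4 C#5 A4 B4 C#5 F#5 | D4 G#4 B4 G4 A4 B4 E5 | C4 F#4 A4 F4 G4 A4 D5
Every group is a transposition down a 2nd of the one before; no shorter unit works.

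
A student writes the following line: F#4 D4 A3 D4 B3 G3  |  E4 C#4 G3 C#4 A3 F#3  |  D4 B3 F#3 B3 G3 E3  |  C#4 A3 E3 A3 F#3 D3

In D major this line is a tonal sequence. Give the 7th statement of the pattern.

G3 E3 B2 E3 C#3 A2

With a 6-note motive the entries are F#4, E4, D4, C#4, each down a 2nd from the previous.
Carrying on: B3 → A3 → G3.
Statement 7 starts on G3 and keeps the same diatonic contour: G3 E3 B2 E3 C#3 A2.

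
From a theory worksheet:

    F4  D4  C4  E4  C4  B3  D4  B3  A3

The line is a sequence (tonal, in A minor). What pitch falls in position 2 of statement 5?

With 3-note cells, note 2 of each statement runs D4, C4, B3.
Each moves down a 2nd. Continuing: A3 → G3.

G3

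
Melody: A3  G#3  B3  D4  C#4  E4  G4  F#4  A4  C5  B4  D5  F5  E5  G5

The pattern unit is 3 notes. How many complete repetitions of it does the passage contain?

5

15 notes in groups of 3 gives 15/3 = 5 statements.
Starts: A3, D4, G4, C5, F5 — each up a 4th.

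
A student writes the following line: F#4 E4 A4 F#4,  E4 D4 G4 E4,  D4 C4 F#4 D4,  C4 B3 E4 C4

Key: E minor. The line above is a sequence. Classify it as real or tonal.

tonal

Every note is diatonic to E minor.
Cell 1 has +5 semitones from note 2 to 3, but cell 3 has +6 — the interval quality changes while the contour stays the same, which is the hallmark of a tonal sequence.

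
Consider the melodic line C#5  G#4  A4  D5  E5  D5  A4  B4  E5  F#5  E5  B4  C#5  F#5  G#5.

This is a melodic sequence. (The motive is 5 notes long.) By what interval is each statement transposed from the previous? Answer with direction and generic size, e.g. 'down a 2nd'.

Unit = 5 notes; the statements start on C#5, D5, E5, moving up a 2nd each time.
From C#5 to D5: up a 2nd.

up a 2nd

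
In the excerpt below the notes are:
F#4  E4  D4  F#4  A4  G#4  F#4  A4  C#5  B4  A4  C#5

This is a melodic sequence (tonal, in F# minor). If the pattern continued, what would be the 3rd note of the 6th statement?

With 4-note cells, note 3 of each statement runs D4, F#4, A4.
Extending up a 3rd: C#5 → E5 → G#5.

G#5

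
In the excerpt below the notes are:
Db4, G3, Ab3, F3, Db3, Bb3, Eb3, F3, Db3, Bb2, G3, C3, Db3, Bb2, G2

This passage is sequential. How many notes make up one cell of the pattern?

5

Try groups of 5 (3 cells in 15 notes):
Db4 G3 Ab3 F3 Db3 | Bb3 Eb3 F3 Db3 Bb2 | G3 C3 Db3 Bb2 G2
That's a consistent down a 3rd shift per cell, and no other grouping gives one.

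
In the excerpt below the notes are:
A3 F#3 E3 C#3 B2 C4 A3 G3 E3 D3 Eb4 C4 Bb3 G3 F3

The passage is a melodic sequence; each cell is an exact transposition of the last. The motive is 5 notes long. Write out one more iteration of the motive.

Gb4 Eb4 Db4 Bb3 Ab3

Taking 5-note groups, the heads are A3, C4, Eb4: the pattern moves up a 3rd.
So cell 4 is Gb4 Eb4 Db4 Bb3 Ab3.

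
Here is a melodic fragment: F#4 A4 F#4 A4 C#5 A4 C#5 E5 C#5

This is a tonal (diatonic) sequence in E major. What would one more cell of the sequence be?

The 3-note cells begin on F#4, A4, C#5 — each up a 3rd from the last.
Statement 4 starts on E5 and keeps the same diatonic contour: E5 G#5 E5.

E5 G#5 E5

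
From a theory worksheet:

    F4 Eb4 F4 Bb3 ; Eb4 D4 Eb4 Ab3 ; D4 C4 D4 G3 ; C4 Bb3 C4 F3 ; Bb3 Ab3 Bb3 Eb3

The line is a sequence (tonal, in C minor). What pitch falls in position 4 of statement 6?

D3

The unit is 4 notes. Position-4 pitches of the 5 shown cells: Bb3, Ab3, G3, F3, Eb3.
Each moves down a 2nd; the next is D3.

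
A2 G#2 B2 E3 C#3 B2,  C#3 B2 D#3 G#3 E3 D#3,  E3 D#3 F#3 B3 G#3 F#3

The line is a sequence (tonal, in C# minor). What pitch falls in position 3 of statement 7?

With 6-note cells, note 3 of each statement runs B2, D#3, F#3.
Each moves up a 3rd. Continuing: A3 → C#4 → E4 → G#4.

G#4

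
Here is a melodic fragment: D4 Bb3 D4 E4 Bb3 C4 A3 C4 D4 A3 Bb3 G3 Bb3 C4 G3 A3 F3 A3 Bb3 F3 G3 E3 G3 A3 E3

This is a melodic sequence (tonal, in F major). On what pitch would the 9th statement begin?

The 5-note cells begin on D4, C4, Bb3, A3, G3 — each down a 2nd from the last.
Continuing: F3 → E3 → D3 → C3. Statement 9 starts on C3.

C3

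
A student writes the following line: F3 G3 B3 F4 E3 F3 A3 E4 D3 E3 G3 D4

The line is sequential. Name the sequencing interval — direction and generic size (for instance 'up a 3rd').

The 4-note cells begin on F3, E3, D3 — each down a 2nd from the last.
F3 to E3 is down a 2nd.

down a 2nd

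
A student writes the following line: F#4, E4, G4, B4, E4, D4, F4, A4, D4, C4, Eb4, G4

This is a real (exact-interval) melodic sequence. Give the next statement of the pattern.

C4 Bb3 Db4 F4

The 4-note cells begin on F#4, E4, D4 — each down a 2nd from the last.
Statement 4 starts on C4 and keeps the same exact contour: C4 Bb3 Db4 F4.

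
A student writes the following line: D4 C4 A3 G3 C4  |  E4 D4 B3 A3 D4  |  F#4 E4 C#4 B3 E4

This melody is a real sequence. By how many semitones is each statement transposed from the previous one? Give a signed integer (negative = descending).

The 5-note cells begin on D4, E4, F#4 — each up a 2nd from the last.
D4→E4 is 64 − 62 = 2 semitones.

2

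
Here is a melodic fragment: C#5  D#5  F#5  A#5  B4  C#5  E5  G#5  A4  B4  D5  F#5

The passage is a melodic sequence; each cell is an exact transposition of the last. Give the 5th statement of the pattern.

F4 G4 Bb4 D5

Unit = 4 notes; the statements start on C#5, B4, A4, moving down a 2nd each time.
Carrying on: G4 → F4.
From F4 the exact shape gives F4 G4 Bb4 D5.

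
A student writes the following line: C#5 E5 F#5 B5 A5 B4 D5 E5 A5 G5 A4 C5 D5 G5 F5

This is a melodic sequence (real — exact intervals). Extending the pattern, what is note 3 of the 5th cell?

Bb4

Grouping in 5s, the 3rd note of each cell is F#5, E5, D5.
Carrying that down a 2nd forward: C5 → Bb4.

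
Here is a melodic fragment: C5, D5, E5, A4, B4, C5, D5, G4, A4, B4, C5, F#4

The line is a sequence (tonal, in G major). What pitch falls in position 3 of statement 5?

A4

The unit is 4 notes. Position-3 pitches of the 3 shown cells: E5, D5, C5.
Carrying that down a 2nd forward: B4 → A4.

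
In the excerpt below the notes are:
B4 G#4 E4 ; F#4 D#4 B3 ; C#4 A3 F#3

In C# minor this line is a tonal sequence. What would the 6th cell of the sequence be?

A2 F#2 D#2

The 3-note cells begin on B4, F#4, C#4 — each down a 4th from the last.
Extending down a 4th: G#3 → D#3 → A2.
Statement 6 starts on A2 and keeps the same diatonic contour: A2 F#2 D#2.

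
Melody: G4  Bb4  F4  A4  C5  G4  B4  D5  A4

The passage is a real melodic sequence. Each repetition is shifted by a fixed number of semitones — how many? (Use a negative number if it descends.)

Unit = 3 notes; the statements start on G4, A4, B4, moving up a 2nd each time.
Counting half-steps from G4 to A4: 2.

2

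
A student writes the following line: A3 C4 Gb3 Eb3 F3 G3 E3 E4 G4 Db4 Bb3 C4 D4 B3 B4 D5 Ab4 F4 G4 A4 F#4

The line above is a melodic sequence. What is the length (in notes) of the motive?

7

Try groups of 7 (3 cells in 21 notes):
A3 C4 Gb3 Eb3 F3 G3 E3 | E4 G4 Db4 Bb3 C4 D4 B3 | B4 D5 Ab4 F4 G4 A4 F#4
Each cell is the previous one up a 5th — so the unit is 7 notes.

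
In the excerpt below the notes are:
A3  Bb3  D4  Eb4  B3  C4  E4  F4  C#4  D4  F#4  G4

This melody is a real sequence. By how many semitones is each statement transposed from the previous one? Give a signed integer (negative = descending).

2

With a 4-note motive the entries are A3, B3, C#4, each up a 2nd from the previous.
A3→B3 is 59 − 57 = 2 semitones.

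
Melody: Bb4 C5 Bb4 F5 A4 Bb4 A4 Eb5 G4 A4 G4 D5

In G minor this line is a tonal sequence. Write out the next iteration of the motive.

F4 G4 F4 C5

Taking 4-note groups, the heads are Bb4, A4, G4: the pattern moves down a 2nd.
From F4 the diatonic shape gives F4 G4 F4 C5.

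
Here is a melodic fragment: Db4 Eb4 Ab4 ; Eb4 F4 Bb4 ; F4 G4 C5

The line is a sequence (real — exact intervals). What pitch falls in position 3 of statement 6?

F#5

With 3-note cells, note 3 of each statement runs Ab4, Bb4, C5.
Carrying that up a 2nd forward: D5 → E5 → F#5.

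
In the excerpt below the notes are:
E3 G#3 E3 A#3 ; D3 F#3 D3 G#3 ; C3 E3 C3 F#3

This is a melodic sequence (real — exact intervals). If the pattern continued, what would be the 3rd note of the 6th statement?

The unit is 4 notes. Position-3 pitches of the 3 shown cells: E3, D3, C3.
Carrying that down a 2nd forward: Bb2 → Ab2 → Gb2.

Gb2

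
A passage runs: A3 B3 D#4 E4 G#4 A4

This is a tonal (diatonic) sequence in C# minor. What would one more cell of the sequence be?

C#5 D#5

With a 2-note motive the entries are A3, D#4, G#4, each up a 4th from the previous.
Statement 4 starts on C#5 and keeps the same diatonic contour: C#5 D#5.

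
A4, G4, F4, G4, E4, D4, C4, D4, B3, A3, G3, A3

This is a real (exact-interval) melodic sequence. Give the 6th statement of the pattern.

Taking 4-note groups, the heads are A4, E4, B3: the pattern moves down a 4th.
Continuing the starts: F#3 → C#3 → G#2.
So cell 6 is G#2 F#2 E2 F#2.

G#2 F#2 E2 F#2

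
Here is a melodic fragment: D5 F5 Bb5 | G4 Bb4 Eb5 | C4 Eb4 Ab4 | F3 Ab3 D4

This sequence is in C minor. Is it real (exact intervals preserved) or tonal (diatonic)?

tonal

Every note is diatonic to C minor.
Cell 1 has +5 semitones from note 2 to 3, but cell 4 has +6 — the interval quality changes while the contour stays the same, which is the hallmark of a tonal sequence.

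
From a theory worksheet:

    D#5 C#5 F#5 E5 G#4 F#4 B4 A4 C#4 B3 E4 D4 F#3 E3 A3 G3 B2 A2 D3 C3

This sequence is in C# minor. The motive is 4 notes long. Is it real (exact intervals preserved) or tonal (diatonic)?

real

Each cell has the same semitone pattern (-2, 5, -2) — intervals are preserved exactly.
And D4 lies outside C# minor, so the sequence is real rather than tonal.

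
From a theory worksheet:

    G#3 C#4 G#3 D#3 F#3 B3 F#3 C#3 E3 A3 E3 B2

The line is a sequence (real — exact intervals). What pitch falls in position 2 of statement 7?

The unit is 4 notes. Position-2 pitches of the 3 shown cells: C#4, B3, A3.
Each moves down a 2nd. Continuing: G3 → F3 → Eb3 → Db3.

Db3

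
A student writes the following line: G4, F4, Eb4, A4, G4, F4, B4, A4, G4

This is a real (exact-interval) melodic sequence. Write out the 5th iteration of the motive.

D#5 C#5 B4

Taking 3-note groups, the heads are G4, A4, B4: the pattern moves up a 2nd.
Carrying on: C#5 → D#5.
So cell 5 is D#5 C#5 B4.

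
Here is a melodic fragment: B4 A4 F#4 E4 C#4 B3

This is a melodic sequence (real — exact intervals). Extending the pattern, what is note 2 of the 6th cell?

The unit is 2 notes. Position-2 pitches of the 3 shown cells: A4, E4, B3.
Each moves down a 4th. Continuing: F#3 → C#3 → G#2.

G#2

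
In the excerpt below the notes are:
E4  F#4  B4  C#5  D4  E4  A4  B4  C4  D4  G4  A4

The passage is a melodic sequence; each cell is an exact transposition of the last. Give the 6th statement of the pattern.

The 4-note cells begin on E4, D4, C4 — each down a 2nd from the last.
Continuing the starts: Bb3 → Ab3 → Gb3.
From Gb3 the exact shape gives Gb3 Ab3 Db4 Eb4.

Gb3 Ab3 Db4 Eb4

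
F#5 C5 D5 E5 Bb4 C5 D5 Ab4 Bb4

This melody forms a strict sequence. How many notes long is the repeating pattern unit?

There are 9 notes; a 3-note unit gives 3 cells:
F#5 C5 D5 | E5 Bb4 C5 | D5 Ab4 Bb4
Each cell is the previous one down a 2nd — so the unit is 3 notes.

3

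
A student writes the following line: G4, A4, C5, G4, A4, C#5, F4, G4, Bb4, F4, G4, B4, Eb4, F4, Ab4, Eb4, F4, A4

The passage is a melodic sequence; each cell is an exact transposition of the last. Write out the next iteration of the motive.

Db4 Eb4 Gb4 Db4 Eb4 G4

The 6-note cells begin on G4, F4, Eb4 — each down a 2nd from the last.
Statement 4 starts on Db4 and keeps the same exact contour: Db4 Eb4 Gb4 Db4 Eb4 G4.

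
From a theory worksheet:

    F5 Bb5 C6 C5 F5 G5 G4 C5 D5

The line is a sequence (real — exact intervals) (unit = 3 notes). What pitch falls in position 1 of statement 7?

B2

Grouping in 3s, the 1st note of each cell is F5, C5, G4.
Extending down a 4th: D4 → A3 → E3 → B2.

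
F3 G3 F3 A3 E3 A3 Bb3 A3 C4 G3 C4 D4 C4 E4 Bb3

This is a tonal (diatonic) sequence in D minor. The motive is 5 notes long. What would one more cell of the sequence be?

Unit = 5 notes; the statements start on F3, A3, C4, moving up a 3rd each time.
Statement 4 starts on E4 and keeps the same diatonic contour: E4 F4 E4 G4 D4.

E4 F4 E4 G4 D4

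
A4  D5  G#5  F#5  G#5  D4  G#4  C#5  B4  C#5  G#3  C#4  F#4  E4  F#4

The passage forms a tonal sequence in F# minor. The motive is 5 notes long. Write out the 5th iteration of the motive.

F#2 B2 E3 D3 E3

The 5-note cells begin on A4, D4, G#3 — each down a 5th from the last.
Carrying on: C#3 → F#2.
So cell 5 is F#2 B2 E3 D3 E3.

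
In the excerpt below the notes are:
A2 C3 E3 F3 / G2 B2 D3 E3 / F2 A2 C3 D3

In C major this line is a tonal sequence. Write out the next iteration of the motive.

Unit = 4 notes; the statements start on A2, G2, F2, moving down a 2nd each time.
From E2 the diatonic shape gives E2 G2 B2 C3.

E2 G2 B2 C3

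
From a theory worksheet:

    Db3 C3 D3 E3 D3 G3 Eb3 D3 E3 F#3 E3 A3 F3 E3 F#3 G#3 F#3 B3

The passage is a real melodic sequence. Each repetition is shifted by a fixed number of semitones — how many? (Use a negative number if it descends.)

With a 6-note motive the entries are Db3, Eb3, F3, each up a 2nd from the previous.
Counting half-steps from Db3 to Eb3: 2.

2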